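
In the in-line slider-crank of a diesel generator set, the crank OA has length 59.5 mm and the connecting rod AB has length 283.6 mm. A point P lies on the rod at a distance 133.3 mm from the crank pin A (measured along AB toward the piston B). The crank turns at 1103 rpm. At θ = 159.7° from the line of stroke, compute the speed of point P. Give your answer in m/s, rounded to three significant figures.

4.04

ω = 115.5 rad/s.  Crank-pin speed |V_A| = rω = 6.8726 m/s, perpendicular to OA.
Rod angle: sinφ = −(r/L) sinθ ⇒ φ = -4.174°; ω_rod = −rω cosθ/√(L²−r²sin²θ) = +22.789 rad/s.
V_P = V_A + ω_rod × AP, with AP = 0.1333 m along the rod.
Components: V_Px = −rω sinθ − a·ω_rod·sinφ = -2.1632 m/s;  V_Py = rω cosθ + a·ω_rod·cosφ = -3.4161 m/s.
|V_P| = √(V_Px² + V_Py²) = 4.0434 m/s.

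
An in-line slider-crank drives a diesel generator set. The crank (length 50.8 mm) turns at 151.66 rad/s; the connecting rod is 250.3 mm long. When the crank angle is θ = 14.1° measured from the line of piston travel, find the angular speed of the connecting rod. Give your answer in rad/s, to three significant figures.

ω = 151.7 rad/s
The rod makes angle φ with the slider axis where L sinφ = r sinθ; differentiating, L cosφ·φ̇ = r ω cosθ.
L cosφ = √(L² − r² sin²θ) = 0.24999 m.
|ω_rod| = r ω |cosθ| / √(L² − r² sin²θ) = 0.0508·151.7·0.96987/0.24999 = 29.89 rad/s.

29.9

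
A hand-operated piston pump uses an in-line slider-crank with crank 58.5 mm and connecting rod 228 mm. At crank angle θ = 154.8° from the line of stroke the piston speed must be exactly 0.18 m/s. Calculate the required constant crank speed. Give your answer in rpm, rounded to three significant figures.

90.0

For an in-line slider-crank, |v_piston| = rω|sinθ|·[1 + r cosθ/√(L² − r² sin²θ)].
With r = 0.0585 m, L = 0.228 m, θ = 154.8°: the bracketed kinematic factor |dx/dθ| = 0.019091 m.
ω = v/|dx/dθ| = 0.18/0.019091 = 9.4287 rad/s.
N = 60ω/(2π) = 90.038 rpm.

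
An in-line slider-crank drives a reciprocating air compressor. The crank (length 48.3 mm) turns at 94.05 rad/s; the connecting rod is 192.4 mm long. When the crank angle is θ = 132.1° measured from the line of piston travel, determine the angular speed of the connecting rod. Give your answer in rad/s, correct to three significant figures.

16.1

ω = 94.05 rad/s
The rod makes angle φ with the slider axis where L sinφ = r sinθ; differentiating, L cosφ·φ̇ = r ω cosθ.
L cosφ = √(L² − r² sin²θ) = 0.18903 m.
|ω_rod| = r ω |cosθ| / √(L² − r² sin²θ) = 0.0483·94.05·0.67043/0.18903 = 16.111 rad/s.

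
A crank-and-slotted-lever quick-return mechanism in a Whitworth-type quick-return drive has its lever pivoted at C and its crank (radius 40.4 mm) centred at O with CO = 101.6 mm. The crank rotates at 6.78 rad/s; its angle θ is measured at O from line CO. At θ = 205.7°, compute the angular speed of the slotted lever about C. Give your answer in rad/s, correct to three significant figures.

3.07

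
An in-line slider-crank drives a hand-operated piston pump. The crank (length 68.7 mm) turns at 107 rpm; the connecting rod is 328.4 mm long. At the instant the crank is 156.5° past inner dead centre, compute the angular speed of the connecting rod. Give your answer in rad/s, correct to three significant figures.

2.16

ω = 11.21 rad/s (converted from 107 rpm).
The rod makes angle φ with the slider axis where L sinφ = r sinθ; differentiating, L cosφ·φ̇ = r ω cosθ.
L cosφ = √(L² − r² sin²θ) = 0.32726 m.
|ω_rod| = r ω |cosθ| / √(L² − r² sin²θ) = 0.0687·11.21·0.91706/0.32726 = 2.1571 rad/s.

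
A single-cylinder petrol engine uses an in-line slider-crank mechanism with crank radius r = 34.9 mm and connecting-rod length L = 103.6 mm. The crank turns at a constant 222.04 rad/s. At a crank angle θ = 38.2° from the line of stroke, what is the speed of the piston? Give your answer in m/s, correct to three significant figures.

6.09

ω = 222 rad/s
For an in-line slider-crank, x = r cosθ + √(L² − r² sin²θ), so v = −rω sinθ·[1 + r cosθ/√(L² − r² sin²θ)].
With r = 0.0349 m, L = 0.1036 m, θ = 38.2°: √(L² − r² sin²θ) = 0.10133 m.
v = −0.0349·222·0.61841·[1 + 0.0349·0.78586/0.10133] = -6.0893 m/s.
|v| = 6.0893 m/s.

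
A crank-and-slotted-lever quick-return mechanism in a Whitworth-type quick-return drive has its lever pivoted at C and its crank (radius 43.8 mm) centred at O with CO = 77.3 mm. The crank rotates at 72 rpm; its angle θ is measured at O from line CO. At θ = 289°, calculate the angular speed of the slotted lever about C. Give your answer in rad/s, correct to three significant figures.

ω = 7.54 rad/s (from 72 rpm).
Crank pin A relative to C: A = (d + r cosθ, r sinθ); lever angle φ = atan2(r sinθ, d + r cosθ).
Differentiating tanφ: φ̇ = rω(d cosθ + r)/(d² + r² + 2dr cosθ).
d² + r² + 2dr cosθ = |CA|² = 0.0100983 m²;  d cosθ + r = +0.068966 m.
|ω_lever| = |0.0438·7.54·+0.068966| / 0.0100983 = 2.2554 rad/s.

2.26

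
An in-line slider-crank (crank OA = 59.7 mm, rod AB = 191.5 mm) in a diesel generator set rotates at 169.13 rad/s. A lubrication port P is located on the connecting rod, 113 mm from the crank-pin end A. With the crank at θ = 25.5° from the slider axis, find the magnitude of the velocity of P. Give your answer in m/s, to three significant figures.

6.30

ω = 169.1 rad/s.  Crank-pin speed |V_A| = rω = 10.097 m/s, perpendicular to OA.
Rod angle: sinφ = −(r/L) sinθ ⇒ φ = -7.713°; ω_rod = −rω cosθ/√(L²−r²sin²θ) = -48.024 rad/s.
V_P = V_A + ω_rod × AP, with AP = 0.113 m along the rod.
Components: V_Px = −rω sinθ − a·ω_rod·sinφ = -5.0752 m/s;  V_Py = rω cosθ + a·ω_rod·cosφ = +3.7358 m/s.
|V_P| = √(V_Px² + V_Py²) = 6.3019 m/s.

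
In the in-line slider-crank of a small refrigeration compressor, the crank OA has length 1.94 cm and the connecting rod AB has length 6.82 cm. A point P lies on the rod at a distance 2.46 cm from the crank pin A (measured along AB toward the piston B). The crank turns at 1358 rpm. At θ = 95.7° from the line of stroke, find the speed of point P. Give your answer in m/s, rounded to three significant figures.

ω = 142.2 rad/s.  Crank-pin speed |V_A| = rω = 2.7589 m/s, perpendicular to OA.
Rod angle: sinφ = −(r/L) sinθ ⇒ φ = -16.442°; ω_rod = −rω cosθ/√(L²−r²sin²θ) = +4.189 rad/s.
V_P = V_A + ω_rod × AP, with AP = 0.0246 m along the rod.
Components: V_Px = −rω sinθ − a·ω_rod·sinφ = -2.7161 m/s;  V_Py = rω cosθ + a·ω_rod·cosφ = -0.17517 m/s.
|V_P| = √(V_Px² + V_Py²) = 2.7217 m/s.

2.72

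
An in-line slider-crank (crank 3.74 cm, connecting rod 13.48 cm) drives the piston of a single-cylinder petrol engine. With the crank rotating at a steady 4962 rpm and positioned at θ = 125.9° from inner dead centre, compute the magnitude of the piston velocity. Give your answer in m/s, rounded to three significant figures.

ω = 2π·4962/60 = 519.6 rad/s
For an in-line slider-crank, x = r cosθ + √(L² − r² sin²θ), so v = −rω sinθ·[1 + r cosθ/√(L² − r² sin²θ)].
With r = 0.0374 m, L = 0.1348 m, θ = 125.9°: √(L² − r² sin²θ) = 0.13135 m.
v = −0.0374·519.6·0.81004·[1 + 0.0374·-0.58637/0.13135] = -13.114 m/s.
|v| = 13.114 m/s.

13.1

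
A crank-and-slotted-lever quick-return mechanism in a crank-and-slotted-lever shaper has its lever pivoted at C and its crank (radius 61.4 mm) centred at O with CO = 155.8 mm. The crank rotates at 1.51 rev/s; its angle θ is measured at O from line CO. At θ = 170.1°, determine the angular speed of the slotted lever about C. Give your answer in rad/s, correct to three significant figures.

5.83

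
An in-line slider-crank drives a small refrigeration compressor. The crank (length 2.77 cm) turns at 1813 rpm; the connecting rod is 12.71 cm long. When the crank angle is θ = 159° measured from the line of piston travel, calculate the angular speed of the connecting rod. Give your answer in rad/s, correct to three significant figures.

38.7

ω = 189.9 rad/s (converted from 1813 rpm).
The rod makes angle φ with the slider axis where L sinφ = r sinθ; differentiating, L cosφ·φ̇ = r ω cosθ.
L cosφ = √(L² − r² sin²θ) = 0.12671 m.
|ω_rod| = r ω |cosθ| / √(L² − r² sin²θ) = 0.0277·189.9·0.93358/0.12671 = 38.747 rad/s.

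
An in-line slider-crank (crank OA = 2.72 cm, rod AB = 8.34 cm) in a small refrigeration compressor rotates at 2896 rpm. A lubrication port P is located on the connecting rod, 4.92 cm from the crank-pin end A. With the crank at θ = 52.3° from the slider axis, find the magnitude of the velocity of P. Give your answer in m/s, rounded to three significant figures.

ω = 303.3 rad/s.  Crank-pin speed |V_A| = rω = 8.2489 m/s, perpendicular to OA.
Rod angle: sinφ = −(r/L) sinθ ⇒ φ = -14.954°; ω_rod = −rω cosθ/√(L²−r²sin²θ) = -62.605 rad/s.
V_P = V_A + ω_rod × AP, with AP = 0.0492 m along the rod.
Components: V_Px = −rω sinθ − a·ω_rod·sinφ = -7.3216 m/s;  V_Py = rω cosθ + a·ω_rod·cosφ = +2.0686 m/s.
|V_P| = √(V_Px² + V_Py²) = 7.6082 m/s.

7.61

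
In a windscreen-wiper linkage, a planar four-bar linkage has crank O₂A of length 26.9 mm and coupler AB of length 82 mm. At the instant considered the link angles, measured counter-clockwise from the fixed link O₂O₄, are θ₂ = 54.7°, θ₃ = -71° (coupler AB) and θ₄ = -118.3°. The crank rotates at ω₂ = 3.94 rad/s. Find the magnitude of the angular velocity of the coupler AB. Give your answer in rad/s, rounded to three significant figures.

0.214

ω₂ = 3.94 rad/s
Differentiating the loop-closure r₂e^{iθ₂}+r₃e^{iθ₃}=r₁+r₄e^{iθ₄} gives r₂ω₂e^{iθ₂}+r₃ω₃e^{iθ₃}=r₄ω₄e^{iθ₄}.
Eliminating the other unknown: ω₃ = r₂ω₂ sin(θ₄−θ₂) / [r₃ sin(θ₃−θ₄)].
Numerator sine = -0.12187; denominator sine = +0.73491.
Result = 0.0269·3.94·(-0.12187) / (0.082·(+0.73491)) = -0.21433 rad/s; magnitude 0.21433 rad/s.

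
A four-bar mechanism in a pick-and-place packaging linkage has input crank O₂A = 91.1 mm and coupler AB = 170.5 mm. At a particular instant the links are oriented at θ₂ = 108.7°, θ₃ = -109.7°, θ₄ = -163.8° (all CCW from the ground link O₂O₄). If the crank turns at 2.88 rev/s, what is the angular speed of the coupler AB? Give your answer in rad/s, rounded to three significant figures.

ω₂ = 18.1 rad/s (from 2.88 rev/s).
Differentiating the loop-closure r₂e^{iθ₂}+r₃e^{iθ₃}=r₁+r₄e^{iθ₄} gives r₂ω₂e^{iθ₂}+r₃ω₃e^{iθ₃}=r₄ω₄e^{iθ₄}.
Eliminating the other unknown: ω₃ = r₂ω₂ sin(θ₄−θ₂) / [r₃ sin(θ₃−θ₄)].
Numerator sine = +0.99905; denominator sine = +0.81004.
Result = 0.0911·18.1·(+0.99905) / (0.1705·(+0.81004)) = +11.925 rad/s; magnitude 11.925 rad/s.

11.9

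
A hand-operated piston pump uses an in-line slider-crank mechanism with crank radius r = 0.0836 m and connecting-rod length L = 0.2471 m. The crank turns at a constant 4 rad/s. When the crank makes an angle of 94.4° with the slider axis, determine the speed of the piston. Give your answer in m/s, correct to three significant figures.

ω = 4 rad/s
For an in-line slider-crank, x = r cosθ + √(L² − r² sin²θ), so v = −rω sinθ·[1 + r cosθ/√(L² − r² sin²θ)].
With r = 0.0836 m, L = 0.2471 m, θ = 94.4°: √(L² − r² sin²θ) = 0.23262 m.
v = −0.0836·4·0.99705·[1 + 0.0836·-0.07672/0.23262] = -0.32422 m/s.
|v| = 0.32422 m/s.

0.324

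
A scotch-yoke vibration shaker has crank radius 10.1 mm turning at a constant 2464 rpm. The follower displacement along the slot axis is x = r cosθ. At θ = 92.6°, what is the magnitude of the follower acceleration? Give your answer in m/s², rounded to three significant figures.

ω = 258 rad/s (from 2464 rpm).
x = r cosθ ⇒ ẍ = −rω² cosθ (ω constant).
|a| = rω²|cosθ| = 0.0101·(258)²·|cos 92.6°| = 30.504 m/s².

30.5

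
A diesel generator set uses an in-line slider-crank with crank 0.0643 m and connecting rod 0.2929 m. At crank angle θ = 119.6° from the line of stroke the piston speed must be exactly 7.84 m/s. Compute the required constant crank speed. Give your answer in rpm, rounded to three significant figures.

1510

For an in-line slider-crank, |v_piston| = rω|sinθ|·[1 + r cosθ/√(L² − r² sin²θ)].
With r = 0.0643 m, L = 0.2929 m, θ = 119.6°: the bracketed kinematic factor |dx/dθ| = 0.049733 m.
ω = v/|dx/dθ| = 7.84/0.049733 = 157.64 rad/s.
N = 60ω/(2π) = 1505.4 rpm.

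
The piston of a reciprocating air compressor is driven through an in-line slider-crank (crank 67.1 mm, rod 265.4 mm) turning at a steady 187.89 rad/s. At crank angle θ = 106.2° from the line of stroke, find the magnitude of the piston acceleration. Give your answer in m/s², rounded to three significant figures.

ω = 187.9 rad/s
x(θ) = r cosθ + √(L² − r² sin²θ); with ω constant, a = ω²·d²x/dθ².
d²x/dθ² = −r cosθ − r²(cos2θ)/√u − r⁴ sin²2θ/(4u^{3/2}),  u = L² − r² sin²θ = 0.0662852 m².
Substituting r = 0.0671 m, L = 0.2654 m, θ = 106.2°: d²x/dθ² = +0.033401 m.
a = ω²·d²x/dθ² = (187.9)²·(+0.033401) = +1179.1 m/s²;  |a| = 1179.1 m/s².

1180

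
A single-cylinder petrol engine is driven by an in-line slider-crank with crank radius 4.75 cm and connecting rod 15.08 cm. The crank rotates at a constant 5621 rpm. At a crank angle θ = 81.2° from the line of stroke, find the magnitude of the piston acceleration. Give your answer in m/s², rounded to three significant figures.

2670

ω = 2π·5621/60 = 588.6 rad/s
x(θ) = r cosθ + √(L² − r² sin²θ); with ω constant, a = ω²·d²x/dθ².
d²x/dθ² = −r cosθ − r²(cos2θ)/√u − r⁴ sin²2θ/(4u^{3/2}),  u = L² − r² sin²θ = 0.0205372 m².
Substituting r = 0.0475 m, L = 0.1508 m, θ = 81.2°: d²x/dθ² = +0.0077007 m.
a = ω²·d²x/dθ² = (588.6)²·(+0.0077007) = +2668.2 m/s²;  |a| = 2668.2 m/s².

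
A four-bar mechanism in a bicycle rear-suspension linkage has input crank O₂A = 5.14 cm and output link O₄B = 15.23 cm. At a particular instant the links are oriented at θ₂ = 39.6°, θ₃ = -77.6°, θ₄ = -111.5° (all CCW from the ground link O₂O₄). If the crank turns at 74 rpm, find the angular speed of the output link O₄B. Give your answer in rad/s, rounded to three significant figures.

ω₂ = 7.749 rad/s (from 74 rpm).
Differentiating the loop-closure r₂e^{iθ₂}+r₃e^{iθ₃}=r₁+r₄e^{iθ₄} gives r₂ω₂e^{iθ₂}+r₃ω₃e^{iθ₃}=r₄ω₄e^{iθ₄}.
Eliminating the other unknown: ω₄ = r₂ω₂ sin(θ₂−θ₃) / [r₄ sin(θ₄−θ₃)].
Numerator sine = +0.88942; denominator sine = -0.55775.
Result = 0.0514·7.749·(+0.88942) / (0.1523·(-0.55775)) = -4.1705 rad/s; magnitude 4.1705 rad/s.

4.17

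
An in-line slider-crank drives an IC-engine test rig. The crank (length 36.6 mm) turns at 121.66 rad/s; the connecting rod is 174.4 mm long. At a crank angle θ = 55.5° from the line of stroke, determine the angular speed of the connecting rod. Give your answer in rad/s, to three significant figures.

14.7

ω = 121.7 rad/s
The rod makes angle φ with the slider axis where L sinφ = r sinθ; differentiating, L cosφ·φ̇ = r ω cosθ.
L cosφ = √(L² − r² sin²θ) = 0.17177 m.
|ω_rod| = r ω |cosθ| / √(L² − r² sin²θ) = 0.0366·121.7·0.56641/0.17177 = 14.683 rad/s.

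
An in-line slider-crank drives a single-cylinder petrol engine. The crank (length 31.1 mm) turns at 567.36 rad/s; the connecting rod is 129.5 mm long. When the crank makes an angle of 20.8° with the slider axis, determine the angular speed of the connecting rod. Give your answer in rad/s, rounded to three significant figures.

128

ω = 567.4 rad/s
The rod makes angle φ with the slider axis where L sinφ = r sinθ; differentiating, L cosφ·φ̇ = r ω cosθ.
L cosφ = √(L² − r² sin²θ) = 0.12903 m.
|ω_rod| = r ω |cosθ| / √(L² − r² sin²θ) = 0.0311·567.4·0.93483/0.12903 = 127.84 rad/s.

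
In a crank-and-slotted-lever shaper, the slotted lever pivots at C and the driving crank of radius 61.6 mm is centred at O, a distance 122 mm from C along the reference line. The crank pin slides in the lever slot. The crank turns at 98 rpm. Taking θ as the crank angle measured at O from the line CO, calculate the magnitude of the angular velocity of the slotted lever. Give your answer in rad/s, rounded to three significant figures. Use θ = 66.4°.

ω = 10.26 rad/s (from 98 rpm).
Crank pin A relative to C: A = (d + r cosθ, r sinθ); lever angle φ = atan2(r sinθ, d + r cosθ).
Differentiating tanφ: φ̇ = rω(d cosθ + r)/(d² + r² + 2dr cosθ).
d² + r² + 2dr cosθ = |CA|² = 0.024696 m²;  d cosθ + r = +0.11044 m.
|ω_lever| = |0.0616·10.26·+0.11044| / 0.024696 = 2.8271 rad/s.

2.83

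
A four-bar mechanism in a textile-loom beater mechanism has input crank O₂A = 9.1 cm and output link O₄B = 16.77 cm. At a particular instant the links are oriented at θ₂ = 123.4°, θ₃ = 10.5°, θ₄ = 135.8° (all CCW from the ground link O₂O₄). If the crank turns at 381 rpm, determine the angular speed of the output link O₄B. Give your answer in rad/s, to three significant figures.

24.4

ω₂ = 39.9 rad/s (from 381 rpm).
Differentiating the loop-closure r₂e^{iθ₂}+r₃e^{iθ₃}=r₁+r₄e^{iθ₄} gives r₂ω₂e^{iθ₂}+r₃ω₃e^{iθ₃}=r₄ω₄e^{iθ₄}.
Eliminating the other unknown: ω₄ = r₂ω₂ sin(θ₂−θ₃) / [r₄ sin(θ₄−θ₃)].
Numerator sine = +0.92119; denominator sine = +0.81614.
Result = 0.091·39.9·(+0.92119) / (0.1677·(+0.81614)) = +24.437 rad/s; magnitude 24.437 rad/s.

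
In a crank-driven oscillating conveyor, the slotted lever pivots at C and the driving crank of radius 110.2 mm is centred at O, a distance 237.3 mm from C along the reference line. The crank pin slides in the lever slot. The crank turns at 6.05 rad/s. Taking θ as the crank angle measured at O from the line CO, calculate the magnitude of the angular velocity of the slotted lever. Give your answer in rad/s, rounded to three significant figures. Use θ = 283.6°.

ω = 6.05 rad/s
Crank pin A relative to C: A = (d + r cosθ, r sinθ); lever angle φ = atan2(r sinθ, d + r cosθ).
Differentiating tanφ: φ̇ = rω(d cosθ + r)/(d² + r² + 2dr cosθ).
d² + r² + 2dr cosθ = |CA|² = 0.0807535 m²;  d cosθ + r = +0.166 m.
|ω_lever| = |0.1102·6.05·+0.166| / 0.0807535 = 1.3705 rad/s.

1.37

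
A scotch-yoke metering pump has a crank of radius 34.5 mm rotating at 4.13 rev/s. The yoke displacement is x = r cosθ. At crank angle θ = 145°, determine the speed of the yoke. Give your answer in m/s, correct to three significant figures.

ω = 25.95 rad/s (from 4.13 rev/s).
x = r cosθ ⇒ ẋ = −rω sinθ.
|v| = rω|sinθ| = 0.0345·25.95·|sin 145°| = 0.5135 m/s.

0.513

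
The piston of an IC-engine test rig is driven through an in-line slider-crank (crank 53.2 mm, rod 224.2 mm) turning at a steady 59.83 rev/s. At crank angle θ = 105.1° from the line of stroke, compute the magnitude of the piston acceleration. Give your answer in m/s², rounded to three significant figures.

3540

ω = 2π·59.8 = 375.9 rad/s
x(θ) = r cosθ + √(L² − r² sin²θ); with ω constant, a = ω²·d²x/dθ².
d²x/dθ² = −r cosθ − r²(cos2θ)/√u − r⁴ sin²2θ/(4u^{3/2}),  u = L² − r² sin²θ = 0.0476275 m².
Substituting r = 0.0532 m, L = 0.2242 m, θ = 105.1°: d²x/dθ² = +0.025019 m.
a = ω²·d²x/dθ² = (375.9)²·(+0.025019) = +3535.6 m/s²;  |a| = 3535.6 m/s².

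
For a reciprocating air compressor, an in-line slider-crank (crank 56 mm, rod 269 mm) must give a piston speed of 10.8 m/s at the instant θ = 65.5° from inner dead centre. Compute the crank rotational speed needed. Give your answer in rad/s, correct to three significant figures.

195

For an in-line slider-crank, |v_piston| = rω|sinθ|·[1 + r cosθ/√(L² − r² sin²θ)].
With r = 0.056 m, L = 0.269 m, θ = 65.5°: the bracketed kinematic factor |dx/dθ| = 0.055438 m.
ω = v/|dx/dθ| = 10.8/0.055438 = 194.81 rad/s.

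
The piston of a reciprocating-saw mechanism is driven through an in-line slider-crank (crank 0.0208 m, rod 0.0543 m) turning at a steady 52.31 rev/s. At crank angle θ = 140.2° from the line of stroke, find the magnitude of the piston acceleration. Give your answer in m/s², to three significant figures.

1530

ω = 2π·52.3 = 328.7 rad/s
x(θ) = r cosθ + √(L² − r² sin²θ); with ω constant, a = ω²·d²x/dθ².
d²x/dθ² = −r cosθ − r²(cos2θ)/√u − r⁴ sin²2θ/(4u^{3/2}),  u = L² − r² sin²θ = 0.00277122 m².
Substituting r = 0.0208 m, L = 0.0543 m, θ = 140.2°: d²x/dθ² = +0.014186 m.
a = ω²·d²x/dθ² = (328.7)²·(+0.014186) = +1532.5 m/s²;  |a| = 1532.5 m/s².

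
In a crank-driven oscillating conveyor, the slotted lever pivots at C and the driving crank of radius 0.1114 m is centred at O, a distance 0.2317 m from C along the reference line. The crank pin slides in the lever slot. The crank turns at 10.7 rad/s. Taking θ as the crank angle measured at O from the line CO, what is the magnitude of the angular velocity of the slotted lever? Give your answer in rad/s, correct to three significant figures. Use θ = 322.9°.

3.29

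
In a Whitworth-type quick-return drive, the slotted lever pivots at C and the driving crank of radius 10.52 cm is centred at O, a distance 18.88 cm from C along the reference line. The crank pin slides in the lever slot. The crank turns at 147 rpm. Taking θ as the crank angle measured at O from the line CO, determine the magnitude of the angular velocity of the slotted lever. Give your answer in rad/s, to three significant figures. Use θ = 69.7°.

4.57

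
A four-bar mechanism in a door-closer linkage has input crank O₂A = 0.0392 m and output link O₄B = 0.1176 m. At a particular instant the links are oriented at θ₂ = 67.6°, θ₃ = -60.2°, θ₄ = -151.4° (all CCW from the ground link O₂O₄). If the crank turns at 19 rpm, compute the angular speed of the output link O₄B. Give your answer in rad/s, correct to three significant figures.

ω₂ = 1.99 rad/s (from 19 rpm).
Differentiating the loop-closure r₂e^{iθ₂}+r₃e^{iθ₃}=r₁+r₄e^{iθ₄} gives r₂ω₂e^{iθ₂}+r₃ω₃e^{iθ₃}=r₄ω₄e^{iθ₄}.
Eliminating the other unknown: ω₄ = r₂ω₂ sin(θ₂−θ₃) / [r₄ sin(θ₄−θ₃)].
Numerator sine = +0.79016; denominator sine = -0.99978.
Result = 0.0392·1.99·(+0.79016) / (0.1176·(-0.99978)) = -0.52417 rad/s; magnitude 0.52417 rad/s.

0.524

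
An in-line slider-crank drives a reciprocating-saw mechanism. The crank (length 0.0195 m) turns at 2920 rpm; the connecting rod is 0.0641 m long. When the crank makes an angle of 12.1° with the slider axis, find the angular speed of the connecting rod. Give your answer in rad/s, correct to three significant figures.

91.1

ω = 305.8 rad/s (converted from 2920 rpm).
The rod makes angle φ with the slider axis where L sinφ = r sinθ; differentiating, L cosφ·φ̇ = r ω cosθ.
L cosφ = √(L² − r² sin²θ) = 0.06397 m.
|ω_rod| = r ω |cosθ| / √(L² − r² sin²θ) = 0.0195·305.8·0.97778/0.06397 = 91.141 rad/s.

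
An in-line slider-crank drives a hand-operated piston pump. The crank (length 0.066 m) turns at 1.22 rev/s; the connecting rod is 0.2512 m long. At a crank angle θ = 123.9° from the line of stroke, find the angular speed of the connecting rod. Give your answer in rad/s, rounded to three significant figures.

ω = 7.665 rad/s (converted from 1.22 rev/s).
The rod makes angle φ with the slider axis where L sinφ = r sinθ; differentiating, L cosφ·φ̇ = r ω cosθ.
L cosφ = √(L² − r² sin²θ) = 0.24515 m.
|ω_rod| = r ω |cosθ| / √(L² − r² sin²θ) = 0.066·7.665·0.55775/0.24515 = 1.151 rad/s.

1.15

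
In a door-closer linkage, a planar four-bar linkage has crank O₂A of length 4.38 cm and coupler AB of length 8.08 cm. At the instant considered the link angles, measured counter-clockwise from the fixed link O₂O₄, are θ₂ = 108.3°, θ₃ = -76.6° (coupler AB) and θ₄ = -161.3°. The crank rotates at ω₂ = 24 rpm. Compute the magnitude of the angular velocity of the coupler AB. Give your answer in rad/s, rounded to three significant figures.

ω₂ = 2.513 rad/s (from 24 rpm).
Differentiating the loop-closure r₂e^{iθ₂}+r₃e^{iθ₃}=r₁+r₄e^{iθ₄} gives r₂ω₂e^{iθ₂}+r₃ω₃e^{iθ₃}=r₄ω₄e^{iθ₄}.
Eliminating the other unknown: ω₃ = r₂ω₂ sin(θ₄−θ₂) / [r₃ sin(θ₃−θ₄)].
Numerator sine = +0.99998; denominator sine = +0.99572.
Result = 0.0438·2.513·(+0.99998) / (0.0808·(+0.99572)) = +1.3682 rad/s; magnitude 1.3682 rad/s.

1.37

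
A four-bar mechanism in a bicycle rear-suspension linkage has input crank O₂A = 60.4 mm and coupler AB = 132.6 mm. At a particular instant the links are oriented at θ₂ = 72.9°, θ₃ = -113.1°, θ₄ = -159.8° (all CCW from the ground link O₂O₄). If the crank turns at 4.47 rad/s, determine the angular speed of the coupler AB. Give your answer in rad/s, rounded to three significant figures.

2.23

ω₂ = 4.47 rad/s
Differentiating the loop-closure r₂e^{iθ₂}+r₃e^{iθ₃}=r₁+r₄e^{iθ₄} gives r₂ω₂e^{iθ₂}+r₃ω₃e^{iθ₃}=r₄ω₄e^{iθ₄}.
Eliminating the other unknown: ω₃ = r₂ω₂ sin(θ₄−θ₂) / [r₃ sin(θ₃−θ₄)].
Numerator sine = +0.79547; denominator sine = +0.72777.
Result = 0.0604·4.47·(+0.79547) / (0.1326·(+0.72777)) = +2.2255 rad/s; magnitude 2.2255 rad/s.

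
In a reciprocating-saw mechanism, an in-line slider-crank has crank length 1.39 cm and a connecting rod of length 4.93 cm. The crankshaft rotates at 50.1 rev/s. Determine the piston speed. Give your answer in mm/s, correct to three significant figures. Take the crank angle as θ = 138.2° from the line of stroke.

2290

ω = 2π·50.1 = 314.8 rad/s
For an in-line slider-crank, x = r cosθ + √(L² − r² sin²θ), so v = −rω sinθ·[1 + r cosθ/√(L² − r² sin²θ)].
With r = 0.0139 m, L = 0.0493 m, θ = 138.2°: √(L² − r² sin²θ) = 0.048422 m.
v = −0.0139·314.8·0.66653·[1 + 0.0139·-0.74548/0.048422] = -2.2923 m/s.
|v| = 2.2923 m/s = 2292.3 mm/s.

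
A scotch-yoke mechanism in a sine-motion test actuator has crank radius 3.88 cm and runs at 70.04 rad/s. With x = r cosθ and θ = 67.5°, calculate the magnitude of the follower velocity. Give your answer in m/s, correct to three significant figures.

2.51

ω = 70.04 rad/s
x = r cosθ ⇒ ẋ = −rω sinθ.
|v| = rω|sinθ| = 0.0388·70.04·|sin 67.5°| = 2.5107 m/s.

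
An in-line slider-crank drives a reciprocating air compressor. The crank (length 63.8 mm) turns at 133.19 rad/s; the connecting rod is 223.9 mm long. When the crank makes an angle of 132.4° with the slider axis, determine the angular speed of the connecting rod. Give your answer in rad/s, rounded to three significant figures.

ω = 133.2 rad/s
The rod makes angle φ with the slider axis where L sinφ = r sinθ; differentiating, L cosφ·φ̇ = r ω cosθ.
L cosφ = √(L² − r² sin²θ) = 0.21889 m.
|ω_rod| = r ω |cosθ| / √(L² − r² sin²θ) = 0.0638·133.2·0.67430/0.21889 = 26.177 rad/s.

26.2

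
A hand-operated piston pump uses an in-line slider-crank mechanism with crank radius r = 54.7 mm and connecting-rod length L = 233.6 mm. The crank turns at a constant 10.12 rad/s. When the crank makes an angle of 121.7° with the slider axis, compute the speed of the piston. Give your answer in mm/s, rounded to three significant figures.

412

ω = 10.12 rad/s
For an in-line slider-crank, x = r cosθ + √(L² − r² sin²θ), so v = −rω sinθ·[1 + r cosθ/√(L² − r² sin²θ)].
With r = 0.0547 m, L = 0.2336 m, θ = 121.7°: √(L² − r² sin²θ) = 0.22892 m.
v = −0.0547·10.12·0.85081·[1 + 0.0547·-0.52547/0.22892] = -0.41184 m/s.
|v| = 0.41184 m/s = 411.84 mm/s.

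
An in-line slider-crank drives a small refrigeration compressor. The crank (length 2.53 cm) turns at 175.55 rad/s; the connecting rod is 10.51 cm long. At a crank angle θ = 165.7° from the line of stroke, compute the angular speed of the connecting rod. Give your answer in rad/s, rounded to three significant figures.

41.0

ω = 175.6 rad/s
The rod makes angle φ with the slider axis where L sinφ = r sinθ; differentiating, L cosφ·φ̇ = r ω cosθ.
L cosφ = √(L² − r² sin²θ) = 0.10491 m.
|ω_rod| = r ω |cosθ| / √(L² − r² sin²θ) = 0.0253·175.6·0.96902/0.10491 = 41.022 rad/s.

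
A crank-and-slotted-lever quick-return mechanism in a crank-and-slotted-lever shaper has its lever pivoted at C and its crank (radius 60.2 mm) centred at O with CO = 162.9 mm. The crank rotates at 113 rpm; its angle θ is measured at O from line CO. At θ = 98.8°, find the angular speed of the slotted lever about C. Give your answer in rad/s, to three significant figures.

0.925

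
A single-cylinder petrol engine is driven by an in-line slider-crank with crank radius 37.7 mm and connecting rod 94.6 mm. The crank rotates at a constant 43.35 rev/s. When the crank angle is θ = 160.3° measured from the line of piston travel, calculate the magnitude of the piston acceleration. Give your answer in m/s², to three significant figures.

ω = 2π·43.4 = 272.4 rad/s
x(θ) = r cosθ + √(L² − r² sin²θ); with ω constant, a = ω²·d²x/dθ².
d²x/dθ² = −r cosθ − r²(cos2θ)/√u − r⁴ sin²2θ/(4u^{3/2}),  u = L² − r² sin²θ = 0.00878765 m².
Substituting r = 0.0377 m, L = 0.0946 m, θ = 160.3°: d²x/dθ² = +0.023531 m.
a = ω²·d²x/dθ² = (272.4)²·(+0.023531) = +1745.7 m/s²;  |a| = 1745.7 m/s².

1750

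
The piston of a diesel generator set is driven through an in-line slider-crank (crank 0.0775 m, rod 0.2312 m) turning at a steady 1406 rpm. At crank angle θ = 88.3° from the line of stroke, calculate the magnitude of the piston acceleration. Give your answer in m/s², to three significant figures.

547

ω = 2π·1406/60 = 147.2 rad/s
x(θ) = r cosθ + √(L² − r² sin²θ); with ω constant, a = ω²·d²x/dθ².
d²x/dθ² = −r cosθ − r²(cos2θ)/√u − r⁴ sin²2θ/(4u^{3/2}),  u = L² − r² sin²θ = 0.0474525 m².
Substituting r = 0.0775 m, L = 0.2312 m, θ = 88.3°: d²x/dθ² = +0.025222 m.
a = ω²·d²x/dθ² = (147.2)²·(+0.025222) = +546.77 m/s²;  |a| = 546.77 m/s².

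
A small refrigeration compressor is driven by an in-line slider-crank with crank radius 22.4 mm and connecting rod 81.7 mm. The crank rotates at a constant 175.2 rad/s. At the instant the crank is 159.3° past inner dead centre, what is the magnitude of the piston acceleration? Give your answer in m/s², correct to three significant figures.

500

ω = 175.2 rad/s
x(θ) = r cosθ + √(L² − r² sin²θ); with ω constant, a = ω²·d²x/dθ².
d²x/dθ² = −r cosθ − r²(cos2θ)/√u − r⁴ sin²2θ/(4u^{3/2}),  u = L² − r² sin²θ = 0.0066122 m².
Substituting r = 0.0224 m, L = 0.0817 m, θ = 159.3°: d²x/dθ² = +0.016274 m.
a = ω²·d²x/dθ² = (175.2)²·(+0.016274) = +499.54 m/s²;  |a| = 499.54 m/s².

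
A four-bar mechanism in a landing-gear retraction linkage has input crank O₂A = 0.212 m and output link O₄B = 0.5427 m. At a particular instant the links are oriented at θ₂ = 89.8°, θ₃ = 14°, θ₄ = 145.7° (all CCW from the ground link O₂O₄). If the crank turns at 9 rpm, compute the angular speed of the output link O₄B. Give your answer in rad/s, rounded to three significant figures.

ω₂ = 0.9425 rad/s (from 9 rpm).
Differentiating the loop-closure r₂e^{iθ₂}+r₃e^{iθ₃}=r₁+r₄e^{iθ₄} gives r₂ω₂e^{iθ₂}+r₃ω₃e^{iθ₃}=r₄ω₄e^{iθ₄}.
Eliminating the other unknown: ω₄ = r₂ω₂ sin(θ₂−θ₃) / [r₄ sin(θ₄−θ₃)].
Numerator sine = +0.96945; denominator sine = +0.74664.
Result = 0.212·0.9425·(+0.96945) / (0.5427·(+0.74664)) = +0.47804 rad/s; magnitude 0.47804 rad/s.

0.478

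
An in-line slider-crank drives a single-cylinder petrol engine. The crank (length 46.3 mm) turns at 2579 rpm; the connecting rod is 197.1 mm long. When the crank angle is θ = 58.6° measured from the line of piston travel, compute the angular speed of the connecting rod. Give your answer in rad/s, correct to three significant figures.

ω = 270.1 rad/s (converted from 2579 rpm).
The rod makes angle φ with the slider axis where L sinφ = r sinθ; differentiating, L cosφ·φ̇ = r ω cosθ.
L cosφ = √(L² − r² sin²θ) = 0.1931 m.
|ω_rod| = r ω |cosθ| / √(L² − r² sin²θ) = 0.0463·270.1·0.52101/0.1931 = 33.739 rad/s.

33.7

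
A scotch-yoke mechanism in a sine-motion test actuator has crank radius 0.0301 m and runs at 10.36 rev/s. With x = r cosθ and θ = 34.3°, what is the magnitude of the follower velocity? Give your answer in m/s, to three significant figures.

1.10

ω = 65.09 rad/s (from 10.36 rev/s).
x = r cosθ ⇒ ẋ = −rω sinθ.
|v| = rω|sinθ| = 0.0301·65.09·|sin 34.3°| = 1.1041 m/s.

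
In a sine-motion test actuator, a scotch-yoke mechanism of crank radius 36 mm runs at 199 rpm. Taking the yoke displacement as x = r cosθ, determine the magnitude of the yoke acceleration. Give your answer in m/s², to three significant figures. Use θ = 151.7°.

13.8

ω = 20.84 rad/s (from 199 rpm).
x = r cosθ ⇒ ẍ = −rω² cosθ (ω constant).
|a| = rω²|cosθ| = 0.036·(20.84)²·|cos 151.7°| = 13.765 m/s².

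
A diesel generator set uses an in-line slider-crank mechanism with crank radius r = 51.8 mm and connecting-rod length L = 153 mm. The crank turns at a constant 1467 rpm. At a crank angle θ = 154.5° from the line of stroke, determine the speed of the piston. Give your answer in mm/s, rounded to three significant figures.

2370

ω = 2π·1467/60 = 153.6 rad/s
For an in-line slider-crank, x = r cosθ + √(L² − r² sin²θ), so v = −rω sinθ·[1 + r cosθ/√(L² − r² sin²θ)].
With r = 0.0518 m, L = 0.153 m, θ = 154.5°: √(L² − r² sin²θ) = 0.15137 m.
v = −0.0518·153.6·0.43051·[1 + 0.0518·-0.90259/0.15137] = -2.3677 m/s.
|v| = 2.3677 m/s = 2367.7 mm/s.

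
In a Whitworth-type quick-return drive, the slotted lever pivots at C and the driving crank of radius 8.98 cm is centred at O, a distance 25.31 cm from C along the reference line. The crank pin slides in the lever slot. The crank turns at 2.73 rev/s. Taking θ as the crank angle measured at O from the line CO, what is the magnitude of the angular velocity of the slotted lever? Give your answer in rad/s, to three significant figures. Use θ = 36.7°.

4.15

ω = 17.15 rad/s (from 2.73 rev/s).
Crank pin A relative to C: A = (d + r cosθ, r sinθ); lever angle φ = atan2(r sinθ, d + r cosθ).
Differentiating tanφ: φ̇ = rω(d cosθ + r)/(d² + r² + 2dr cosθ).
d² + r² + 2dr cosθ = |CA|² = 0.10857 m²;  d cosθ + r = +0.29273 m.
|ω_lever| = |0.0898·17.15·+0.29273| / 0.10857 = 4.1531 rad/s.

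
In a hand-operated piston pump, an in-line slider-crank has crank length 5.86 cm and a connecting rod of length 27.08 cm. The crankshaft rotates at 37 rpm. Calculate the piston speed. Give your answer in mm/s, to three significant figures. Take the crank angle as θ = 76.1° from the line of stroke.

ω = 2π·37/60 = 3.875 rad/s
For an in-line slider-crank, x = r cosθ + √(L² − r² sin²θ), so v = −rω sinθ·[1 + r cosθ/√(L² − r² sin²θ)].
With r = 0.0586 m, L = 0.2708 m, θ = 76.1°: √(L² − r² sin²θ) = 0.26476 m.
v = −0.0586·3.875·0.97072·[1 + 0.0586·0.24023/0.26476] = -0.23212 m/s.
|v| = 0.23212 m/s = 232.12 mm/s.

232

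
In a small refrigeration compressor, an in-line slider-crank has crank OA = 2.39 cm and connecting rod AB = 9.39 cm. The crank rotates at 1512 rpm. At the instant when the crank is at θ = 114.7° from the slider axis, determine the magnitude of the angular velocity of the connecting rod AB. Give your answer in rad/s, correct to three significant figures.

17.3

ω = 158.3 rad/s (converted from 1512 rpm).
The rod makes angle φ with the slider axis where L sinφ = r sinθ; differentiating, L cosφ·φ̇ = r ω cosθ.
L cosφ = √(L² − r² sin²θ) = 0.091355 m.
|ω_rod| = r ω |cosθ| / √(L² − r² sin²θ) = 0.0239·158.3·0.41787/0.091355 = 17.309 rad/s.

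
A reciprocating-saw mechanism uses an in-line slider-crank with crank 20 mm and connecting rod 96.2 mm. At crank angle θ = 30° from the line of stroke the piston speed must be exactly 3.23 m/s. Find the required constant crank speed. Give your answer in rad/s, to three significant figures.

For an in-line slider-crank, |v_piston| = rω|sinθ|·[1 + r cosθ/√(L² − r² sin²θ)].
With r = 0.02 m, L = 0.0962 m, θ = 30°: the bracketed kinematic factor |dx/dθ| = 0.01181 m.
ω = v/|dx/dθ| = 3.23/0.01181 = 273.49 rad/s.

273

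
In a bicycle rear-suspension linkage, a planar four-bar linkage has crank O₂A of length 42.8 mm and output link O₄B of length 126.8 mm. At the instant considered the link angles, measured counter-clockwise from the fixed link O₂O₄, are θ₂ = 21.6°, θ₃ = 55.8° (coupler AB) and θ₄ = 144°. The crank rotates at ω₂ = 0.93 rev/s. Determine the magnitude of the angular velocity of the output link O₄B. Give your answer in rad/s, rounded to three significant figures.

ω₂ = 5.843 rad/s (from 0.93 rev/s).
Differentiating the loop-closure r₂e^{iθ₂}+r₃e^{iθ₃}=r₁+r₄e^{iθ₄} gives r₂ω₂e^{iθ₂}+r₃ω₃e^{iθ₃}=r₄ω₄e^{iθ₄}.
Eliminating the other unknown: ω₄ = r₂ω₂ sin(θ₂−θ₃) / [r₄ sin(θ₄−θ₃)].
Numerator sine = -0.56208; denominator sine = +0.99951.
Result = 0.0428·5.843·(-0.56208) / (0.1268·(+0.99951)) = -1.1092 rad/s; magnitude 1.1092 rad/s.

1.11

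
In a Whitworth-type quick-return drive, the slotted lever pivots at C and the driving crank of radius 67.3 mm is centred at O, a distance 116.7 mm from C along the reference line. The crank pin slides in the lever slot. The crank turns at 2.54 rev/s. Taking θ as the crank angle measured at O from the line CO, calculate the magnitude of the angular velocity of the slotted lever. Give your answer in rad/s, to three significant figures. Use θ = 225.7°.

ω = 15.96 rad/s (from 2.54 rev/s).
Crank pin A relative to C: A = (d + r cosθ, r sinθ); lever angle φ = atan2(r sinθ, d + r cosθ).
Differentiating tanφ: φ̇ = rω(d cosθ + r)/(d² + r² + 2dr cosθ).
d² + r² + 2dr cosθ = |CA|² = 0.0071776 m²;  d cosθ + r = -0.014205 m.
|ω_lever| = |0.0673·15.96·-0.014205| / 0.0071776 = 2.1257 rad/s.

2.13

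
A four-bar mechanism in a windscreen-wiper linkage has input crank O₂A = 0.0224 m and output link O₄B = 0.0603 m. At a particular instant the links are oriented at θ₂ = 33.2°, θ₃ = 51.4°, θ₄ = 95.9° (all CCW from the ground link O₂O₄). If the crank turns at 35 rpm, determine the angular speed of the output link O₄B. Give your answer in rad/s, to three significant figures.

0.607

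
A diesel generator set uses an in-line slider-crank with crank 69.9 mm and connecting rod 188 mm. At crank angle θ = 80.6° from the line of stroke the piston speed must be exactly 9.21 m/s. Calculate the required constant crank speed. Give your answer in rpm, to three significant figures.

For an in-line slider-crank, |v_piston| = rω|sinθ|·[1 + r cosθ/√(L² − r² sin²θ)].
With r = 0.0699 m, L = 0.188 m, θ = 80.6°: the bracketed kinematic factor |dx/dθ| = 0.073463 m.
ω = v/|dx/dθ| = 9.21/0.073463 = 125.37 rad/s.
N = 60ω/(2π) = 1197.2 rpm.

1200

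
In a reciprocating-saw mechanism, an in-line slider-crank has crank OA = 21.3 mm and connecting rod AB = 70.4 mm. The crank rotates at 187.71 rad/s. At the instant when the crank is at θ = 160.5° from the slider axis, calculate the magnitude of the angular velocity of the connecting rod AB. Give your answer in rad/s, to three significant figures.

53.8

ω = 187.7 rad/s
The rod makes angle φ with the slider axis where L sinφ = r sinθ; differentiating, L cosφ·φ̇ = r ω cosθ.
L cosφ = √(L² − r² sin²θ) = 0.07004 m.
|ω_rod| = r ω |cosθ| / √(L² − r² sin²θ) = 0.0213·187.7·0.94264/0.07004 = 53.811 rad/s.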